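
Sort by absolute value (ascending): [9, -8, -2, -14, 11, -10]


Compute absolute values:
  |9| = 9
  |-8| = 8
  |-2| = 2
  |-14| = 14
  |11| = 11
  |-10| = 10
Absolute values in increasing order: 2 < 8 < 9 < 10 < 11 < 14
Listing the original numbers in that order gives the answer.
Final answer: [-2, -8, 9, -10, 11, -14]


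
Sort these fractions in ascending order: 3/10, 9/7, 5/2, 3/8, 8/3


Convert to decimal for comparison:
  3/10 = 0.3
  9/7 = 1.2857
  5/2 = 2.5
  3/8 = 0.375
  8/3 = 2.6667
Decimals in increasing order: 0.3 < 0.375 < 1.2857 < 2.5 < 2.6667
Writing each back as its fraction gives the sorted order.
Final answer: 3/10, 3/8, 9/7, 5/2, 8/3


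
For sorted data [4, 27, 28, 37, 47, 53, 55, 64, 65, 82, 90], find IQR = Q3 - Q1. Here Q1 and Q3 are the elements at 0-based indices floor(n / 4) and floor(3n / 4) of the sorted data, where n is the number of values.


The data has n = 11 elements.
Q1 index = floor(11 / 4) = floor(2.75) = 2; Q3 index = floor(3 * 11 / 4) = floor(8.25) = 8
Q1 = element at index 2 = 28
Q3 = element at index 8 = 65
IQR = 65 - 28 = 37
Final answer: 37


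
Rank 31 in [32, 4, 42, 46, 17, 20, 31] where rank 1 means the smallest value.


Sort ascending: [4, 17, 20, 31, 32, 42, 46]
Find 31 in the sorted list.
31 is at position 4 (1-indexed).
Final answer: 4


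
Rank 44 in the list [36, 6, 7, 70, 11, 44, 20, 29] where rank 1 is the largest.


Sort descending: [70, 44, 36, 29, 20, 11, 7, 6]
Find 44 in the sorted list.
44 is at position 2.
Final answer: 2


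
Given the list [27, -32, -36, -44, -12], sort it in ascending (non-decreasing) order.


Original list: [27, -32, -36, -44, -12]
Repeatedly take the smallest remaining element:
  Remaining [27, -32, -36, -44, -12] -> smallest is -44
  Remaining [27, -32, -36, -12] -> smallest is -36
  Remaining [27, -32, -12] -> smallest is -32
  Remaining [27, -12] -> smallest is -12
  Remaining [27] -> smallest is 27
Collecting the picks in order gives the sorted list.
Final answer: [-44, -36, -32, -12, 27]


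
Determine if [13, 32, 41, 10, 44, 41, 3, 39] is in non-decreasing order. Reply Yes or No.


Check consecutive pairs:
  13 <= 32? True
  32 <= 41? True
  41 <= 10? False
  10 <= 44? True
  44 <= 41? False
  41 <= 3? False
  3 <= 39? True
3 consecutive pair(s) are out of order, so the list is not sorted.
Final answer: No


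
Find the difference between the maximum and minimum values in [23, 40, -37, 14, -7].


Maximum value: 40
Minimum value: -37
Range = 40 - (-37) = 77
Final answer: 77


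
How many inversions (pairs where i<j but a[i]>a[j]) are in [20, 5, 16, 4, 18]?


For each element, count the later elements that are smaller than it:
  20 (index 0): smaller elements after it = [5, 16, 4, 18] -> 4
  5 (index 1): smaller elements after it = [4] -> 1
  16 (index 2): smaller elements after it = [4] -> 1
  4 (index 3): smaller elements after it = [] -> 0
Total inversions = 4 + 1 + 1 + 0 = 6
Final answer: 6


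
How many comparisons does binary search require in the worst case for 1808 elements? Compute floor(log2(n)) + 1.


Binary search halves the search space each step.
Maximum comparisons = floor(log2(1808)) + 1
log2(1808) = 10.8202
floor(log2(1808)) = 10, so 10 + 1 = 11
Final answer: 11


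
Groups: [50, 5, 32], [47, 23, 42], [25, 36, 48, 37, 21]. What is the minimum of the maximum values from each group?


Find max of each group:
  Group 1: [50, 5, 32] -> max = 50
  Group 2: [47, 23, 42] -> max = 47
  Group 3: [25, 36, 48, 37, 21] -> max = 48
Maxes: [50, 47, 48]
Minimum of maxes = 47
Final answer: 47


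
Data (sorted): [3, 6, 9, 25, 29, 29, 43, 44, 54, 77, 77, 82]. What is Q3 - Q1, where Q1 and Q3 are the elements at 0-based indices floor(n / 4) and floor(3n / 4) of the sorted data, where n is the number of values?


The data has n = 12 elements.
Q1 index = floor(12 / 4) = floor(3) = 3; Q3 index = floor(3 * 12 / 4) = floor(9) = 9
Q1 = element at index 3 = 25
Q3 = element at index 9 = 77
IQR = 77 - 25 = 52
Final answer: 52


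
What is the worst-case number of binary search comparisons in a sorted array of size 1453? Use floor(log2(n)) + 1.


Binary search halves the search space each step.
Maximum comparisons = floor(log2(1453)) + 1
log2(1453) = 10.5048
floor(log2(1453)) = 10, so 10 + 1 = 11
Final answer: 11


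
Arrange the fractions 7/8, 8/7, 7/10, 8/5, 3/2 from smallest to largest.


Convert to decimal for comparison:
  7/8 = 0.875
  8/7 = 1.1429
  7/10 = 0.7
  8/5 = 1.6
  3/2 = 1.5
Decimals in increasing order: 0.7 < 0.875 < 1.1429 < 1.5 < 1.6
Writing each back as its fraction gives the sorted order.
Final answer: 7/10, 7/8, 8/7, 3/2, 8/5


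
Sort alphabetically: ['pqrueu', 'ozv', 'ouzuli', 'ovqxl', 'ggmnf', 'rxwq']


Compare strings character by character (the first differing letter decides):
  'ggmnf' < 'ouzuli' since 'g' < 'o' at position 1
  'ouzuli' < 'ovqxl' since 'u' < 'v' at position 2
  'ovqxl' < 'ozv' since 'v' < 'z' at position 2
  'ozv' < 'pqrueu' since 'o' < 'p' at position 1
  'pqrueu' < 'rxwq' since 'p' < 'r' at position 1
Chaining these comparisons gives the alphabetical order.
Final answer: ['ggmnf', 'ouzuli', 'ovqxl', 'ozv', 'pqrueu', 'rxwq']


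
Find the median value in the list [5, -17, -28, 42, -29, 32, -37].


First, sort the list: [-37, -29, -28, -17, 5, 32, 42]
The list has 7 elements (odd count).
The middle index is 3 (0-based), and the element there is -17.
Final answer: -17


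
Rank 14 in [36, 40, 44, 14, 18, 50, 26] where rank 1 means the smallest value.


Sort ascending: [14, 18, 26, 36, 40, 44, 50]
Find 14 in the sorted list.
14 is at position 1 (1-indexed).
Final answer: 1


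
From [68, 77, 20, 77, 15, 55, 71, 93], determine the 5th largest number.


Sort descending: [93, 77, 77, 71, 68, 55, 20, 15]
The 5th element (1-indexed) is at index 4.
Value = 68
Final answer: 68


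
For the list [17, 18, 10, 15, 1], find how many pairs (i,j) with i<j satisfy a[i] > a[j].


For each element, count the later elements that are smaller than it:
  17 (index 0): smaller elements after it = [10, 15, 1] -> 3
  18 (index 1): smaller elements after it = [10, 15, 1] -> 3
  10 (index 2): smaller elements after it = [1] -> 1
  15 (index 3): smaller elements after it = [1] -> 1
Total inversions = 3 + 3 + 1 + 1 = 8
Final answer: 8


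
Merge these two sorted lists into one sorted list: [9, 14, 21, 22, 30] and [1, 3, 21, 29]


List A: [9, 14, 21, 22, 30]
List B: [1, 3, 21, 29]
Repeatedly compare the front elements and take the smaller:
  9 vs 1 -> take 1
  9 vs 3 -> take 3
  9 vs 21 -> take 9
  14 vs 21 -> take 14
  21 vs 21 -> take 21
  22 vs 21 -> take 21
  22 vs 29 -> take 22
  30 vs 29 -> take 29
  B is exhausted; append the rest of A: [30]
Final answer: [1, 3, 9, 14, 21, 21, 22, 29, 30]


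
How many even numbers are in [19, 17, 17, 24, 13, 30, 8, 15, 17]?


Check each element:
  19 is odd
  17 is odd
  17 is odd
  24 is even
  13 is odd
  30 is even
  8 is even
  15 is odd
  17 is odd
Evens: [24, 30, 8]
Count of evens = 3
Final answer: 3


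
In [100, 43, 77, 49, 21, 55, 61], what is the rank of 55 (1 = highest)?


Sort descending: [100, 77, 61, 55, 49, 43, 21]
Find 55 in the sorted list.
55 is at position 4.
Final answer: 4


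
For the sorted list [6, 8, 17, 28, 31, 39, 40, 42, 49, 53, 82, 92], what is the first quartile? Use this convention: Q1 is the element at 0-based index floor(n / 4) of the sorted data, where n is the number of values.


The list has n = 12 elements.
Q1 index = floor(12 / 4) = floor(3) = 3
Counting from index 0 in the sorted data, the element at index 3 is 28.
Final answer: 28


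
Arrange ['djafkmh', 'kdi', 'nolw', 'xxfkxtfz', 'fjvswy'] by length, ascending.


Compute lengths:
  'djafkmh' has length 7
  'kdi' has length 3
  'nolw' has length 4
  'xxfkxtfz' has length 8
  'fjvswy' has length 6
Lengths in increasing order: 3 < 4 < 6 < 7 < 8
Listing the words in that order gives the answer.
Final answer: ['kdi', 'nolw', 'fjvswy', 'djafkmh', 'xxfkxtfz']


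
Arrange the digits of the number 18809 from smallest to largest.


The number 18809 has digits: 1, 8, 8, 0, 9
Sorted: 0, 1, 8, 8, 9
Joining the sorted digits gives the result.
Final answer: 01889


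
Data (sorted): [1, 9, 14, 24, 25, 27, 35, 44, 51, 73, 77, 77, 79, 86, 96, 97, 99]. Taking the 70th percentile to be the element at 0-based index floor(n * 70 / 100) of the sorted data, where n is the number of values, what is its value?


The dataset has n = 17 elements.
Index = floor(17 * 70 / 100) = floor(1190 / 100) = floor(11.9) = 11
Counting from index 0 in the sorted data, the element at index 11 is 77.
Final answer: 77


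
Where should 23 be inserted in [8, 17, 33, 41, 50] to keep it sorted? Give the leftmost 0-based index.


List is sorted: [8, 17, 33, 41, 50]
We need the leftmost position where 23 can be inserted, i.e. the first index whose element is >= 23 (or the end of the list if none is).
Binary search with low=0, high=5 (0-based indices):
  low=0, high=5, mid=2: a[2]=33 >= 23, so high = 2
  low=0, high=2, mid=1: a[1]=17 < 23, so low = 2
Now low = high = 2, so the insertion index is 2.
Final answer: 2


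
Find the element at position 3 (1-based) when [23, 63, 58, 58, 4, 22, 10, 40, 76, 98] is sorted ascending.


Sort ascending: [4, 10, 22, 23, 40, 58, 58, 63, 76, 98]
The 3rd element (1-indexed) is at index 2.
Value = 22
Final answer: 22


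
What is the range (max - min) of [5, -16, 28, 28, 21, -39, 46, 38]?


Maximum value: 46
Minimum value: -39
Range = 46 - (-39) = 85
Final answer: 85


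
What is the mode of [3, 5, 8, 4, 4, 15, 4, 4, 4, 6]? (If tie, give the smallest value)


Count the frequency of each value:
  3 appears 1 time(s)
  4 appears 5 time(s)
  5 appears 1 time(s)
  6 appears 1 time(s)
  8 appears 1 time(s)
  15 appears 1 time(s)
Maximum frequency is 5.
Only 4 reaches that frequency, so it is the mode.
Final answer: 4


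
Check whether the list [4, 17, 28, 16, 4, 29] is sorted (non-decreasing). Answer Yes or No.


Check consecutive pairs:
  4 <= 17? True
  17 <= 28? True
  28 <= 16? False
  16 <= 4? False
  4 <= 29? True
2 consecutive pair(s) are out of order, so the list is not sorted.
Final answer: No


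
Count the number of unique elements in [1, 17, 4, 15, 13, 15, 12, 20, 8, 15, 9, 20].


List all unique values:
Distinct values: [1, 4, 8, 9, 12, 13, 15, 17, 20]
Count = 9
Final answer: 9


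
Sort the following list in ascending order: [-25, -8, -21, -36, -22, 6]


Original list: [-25, -8, -21, -36, -22, 6]
Repeatedly take the smallest remaining element:
  Remaining [-25, -8, -21, -36, -22, 6] -> smallest is -36
  Remaining [-25, -8, -21, -22, 6] -> smallest is -25
  Remaining [-8, -21, -22, 6] -> smallest is -22
  Remaining [-8, -21, 6] -> smallest is -21
  Remaining [-8, 6] -> smallest is -8
  Remaining [6] -> smallest is 6
Collecting the picks in order gives the sorted list.
Final answer: [-36, -25, -22, -21, -8, 6]


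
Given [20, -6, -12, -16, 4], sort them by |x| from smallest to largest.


Compute absolute values:
  |20| = 20
  |-6| = 6
  |-12| = 12
  |-16| = 16
  |4| = 4
Absolute values in increasing order: 4 < 6 < 12 < 16 < 20
Listing the original numbers in that order gives the answer.
Final answer: [4, -6, -12, -16, 20]


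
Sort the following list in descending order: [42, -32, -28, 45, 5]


Original list: [42, -32, -28, 45, 5]
Repeatedly take the largest remaining element:
  Remaining [42, -32, -28, 45, 5] -> largest is 45
  Remaining [42, -32, -28, 5] -> largest is 42
  Remaining [-32, -28, 5] -> largest is 5
  Remaining [-32, -28] -> largest is -28
  Remaining [-32] -> largest is -32
Collecting the picks in order gives the descending list.
Final answer: [45, 42, 5, -28, -32]


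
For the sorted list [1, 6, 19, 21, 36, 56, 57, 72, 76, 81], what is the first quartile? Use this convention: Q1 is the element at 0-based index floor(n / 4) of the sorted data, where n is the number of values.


The list has n = 10 elements.
Q1 index = floor(10 / 4) = floor(2.5) = 2
Counting from index 0 in the sorted data, the element at index 2 is 19.
Final answer: 19


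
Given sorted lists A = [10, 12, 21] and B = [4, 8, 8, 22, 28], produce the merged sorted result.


List A: [10, 12, 21]
List B: [4, 8, 8, 22, 28]
Repeatedly compare the front elements and take the smaller:
  10 vs 4 -> take 4
  10 vs 8 -> take 8
  10 vs 8 -> take 8
  10 vs 22 -> take 10
  12 vs 22 -> take 12
  21 vs 22 -> take 21
  A is exhausted; append the rest of B: [22, 28]
Final answer: [4, 8, 8, 10, 12, 21, 22, 28]


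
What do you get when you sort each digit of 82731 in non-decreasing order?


The number 82731 has digits: 8, 2, 7, 3, 1
Sorted: 1, 2, 3, 7, 8
Joining the sorted digits gives the result.
Final answer: 12378


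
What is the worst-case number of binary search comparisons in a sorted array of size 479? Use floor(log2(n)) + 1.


Binary search halves the search space each step.
Maximum comparisons = floor(log2(479)) + 1
log2(479) = 8.9039
floor(log2(479)) = 8, so 8 + 1 = 9
Final answer: 9


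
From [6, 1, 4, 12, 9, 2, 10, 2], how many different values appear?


List all unique values:
Distinct values: [1, 2, 4, 6, 9, 10, 12]
Count = 7
Final answer: 7


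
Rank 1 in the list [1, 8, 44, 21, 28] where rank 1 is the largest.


Sort descending: [44, 28, 21, 8, 1]
Find 1 in the sorted list.
1 is at position 5.
Final answer: 5


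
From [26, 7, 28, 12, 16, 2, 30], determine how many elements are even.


Check each element:
  26 is even
  7 is odd
  28 is even
  12 is even
  16 is even
  2 is even
  30 is even
Evens: [26, 28, 12, 16, 2, 30]
Count of evens = 6
Final answer: 6


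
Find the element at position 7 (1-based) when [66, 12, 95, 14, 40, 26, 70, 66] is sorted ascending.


Sort ascending: [12, 14, 26, 40, 66, 66, 70, 95]
The 7th element (1-indexed) is at index 6.
Value = 70
Final answer: 70


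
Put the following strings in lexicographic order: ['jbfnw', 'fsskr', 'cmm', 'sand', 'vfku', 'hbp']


Compare strings character by character (the first differing letter decides):
  'cmm' < 'fsskr' since 'c' < 'f' at position 1
  'fsskr' < 'hbp' since 'f' < 'h' at position 1
  'hbp' < 'jbfnw' since 'h' < 'j' at position 1
  'jbfnw' < 'sand' since 'j' < 's' at position 1
  'sand' < 'vfku' since 's' < 'v' at position 1
Chaining these comparisons gives the alphabetical order.
Final answer: ['cmm', 'fsskr', 'hbp', 'jbfnw', 'sand', 'vfku']


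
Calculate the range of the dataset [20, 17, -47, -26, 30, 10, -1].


Maximum value: 30
Minimum value: -47
Range = 30 - (-47) = 77
Final answer: 77


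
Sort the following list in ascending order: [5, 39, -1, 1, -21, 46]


Original list: [5, 39, -1, 1, -21, 46]
Repeatedly take the smallest remaining element:
  Remaining [5, 39, -1, 1, -21, 46] -> smallest is -21
  Remaining [5, 39, -1, 1, 46] -> smallest is -1
  Remaining [5, 39, 1, 46] -> smallest is 1
  Remaining [5, 39, 46] -> smallest is 5
  Remaining [39, 46] -> smallest is 39
  Remaining [46] -> smallest is 46
Collecting the picks in order gives the sorted list.
Final answer: [-21, -1, 1, 5, 39, 46]


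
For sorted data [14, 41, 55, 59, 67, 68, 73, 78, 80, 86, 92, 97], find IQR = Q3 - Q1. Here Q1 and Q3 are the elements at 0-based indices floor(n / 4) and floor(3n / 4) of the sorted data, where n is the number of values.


The data has n = 12 elements.
Q1 index = floor(12 / 4) = floor(3) = 3; Q3 index = floor(3 * 12 / 4) = floor(9) = 9
Q1 = element at index 3 = 59
Q3 = element at index 9 = 86
IQR = 86 - 59 = 27
Final answer: 27


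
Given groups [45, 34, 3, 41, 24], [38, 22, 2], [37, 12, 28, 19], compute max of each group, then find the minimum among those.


Find max of each group:
  Group 1: [45, 34, 3, 41, 24] -> max = 45
  Group 2: [38, 22, 2] -> max = 38
  Group 3: [37, 12, 28, 19] -> max = 37
Maxes: [45, 38, 37]
Minimum of maxes = 37
Final answer: 37


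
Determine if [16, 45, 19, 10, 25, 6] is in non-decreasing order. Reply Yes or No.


Check consecutive pairs:
  16 <= 45? True
  45 <= 19? False
  19 <= 10? False
  10 <= 25? True
  25 <= 6? False
3 consecutive pair(s) are out of order, so the list is not sorted.
Final answer: No


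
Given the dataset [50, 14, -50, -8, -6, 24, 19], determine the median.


First, sort the list: [-50, -8, -6, 14, 19, 24, 50]
The list has 7 elements (odd count).
The middle index is 3 (0-based), and the element there is 14.
Final answer: 14


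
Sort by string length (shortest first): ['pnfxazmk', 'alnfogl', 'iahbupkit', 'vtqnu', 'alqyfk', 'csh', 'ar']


Compute lengths:
  'pnfxazmk' has length 8
  'alnfogl' has length 7
  'iahbupkit' has length 9
  'vtqnu' has length 5
  'alqyfk' has length 6
  'csh' has length 3
  'ar' has length 2
Lengths in increasing order: 2 < 3 < 5 < 6 < 7 < 8 < 9
Listing the words in that order gives the answer.
Final answer: ['ar', 'csh', 'vtqnu', 'alqyfk', 'alnfogl', 'pnfxazmk', 'iahbupkit']


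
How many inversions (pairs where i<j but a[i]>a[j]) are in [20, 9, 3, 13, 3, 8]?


For each element, count the later elements that are smaller than it:
  20 (index 0): smaller elements after it = [9, 3, 13, 3, 8] -> 5
  9 (index 1): smaller elements after it = [3, 3, 8] -> 3
  3 (index 2): smaller elements after it = [] -> 0
  13 (index 3): smaller elements after it = [3, 8] -> 2
  3 (index 4): smaller elements after it = [] -> 0
Total inversions = 5 + 3 + 0 + 2 + 0 = 10
Final answer: 10


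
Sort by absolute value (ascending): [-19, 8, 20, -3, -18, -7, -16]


Compute absolute values:
  |-19| = 19
  |8| = 8
  |20| = 20
  |-3| = 3
  |-18| = 18
  |-7| = 7
  |-16| = 16
Absolute values in increasing order: 3 < 7 < 8 < 16 < 18 < 19 < 20
Listing the original numbers in that order gives the answer.
Final answer: [-3, -7, 8, -16, -18, -19, 20]


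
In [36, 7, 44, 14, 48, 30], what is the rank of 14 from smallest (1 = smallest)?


Sort ascending: [7, 14, 30, 36, 44, 48]
Find 14 in the sorted list.
14 is at position 2 (1-indexed).
Final answer: 2


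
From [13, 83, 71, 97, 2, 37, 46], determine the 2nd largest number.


Sort descending: [97, 83, 71, 46, 37, 13, 2]
The 2nd element (1-indexed) is at index 1.
Value = 83
Final answer: 83


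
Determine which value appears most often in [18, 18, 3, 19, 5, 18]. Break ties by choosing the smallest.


Count the frequency of each value:
  3 appears 1 time(s)
  5 appears 1 time(s)
  18 appears 3 time(s)
  19 appears 1 time(s)
Maximum frequency is 3.
Only 18 reaches that frequency, so it is the mode.
Final answer: 18


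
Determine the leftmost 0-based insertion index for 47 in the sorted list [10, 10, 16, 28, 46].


List is sorted: [10, 10, 16, 28, 46]
We need the leftmost position where 47 can be inserted, i.e. the first index whose element is >= 47 (or the end of the list if none is).
Binary search with low=0, high=5 (0-based indices):
  low=0, high=5, mid=2: a[2]=16 < 47, so low = 3
  low=3, high=5, mid=4: a[4]=46 < 47, so low = 5
Now low = high = 5, so the insertion index is 5.
Final answer: 5


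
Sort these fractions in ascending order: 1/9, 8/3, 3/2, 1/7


Convert to decimal for comparison:
  1/9 = 0.1111
  8/3 = 2.6667
  3/2 = 1.5
  1/7 = 0.1429
Decimals in increasing order: 0.1111 < 0.1429 < 1.5 < 2.6667
Writing each back as its fraction gives the sorted order.
Final answer: 1/9, 1/7, 3/2, 8/3


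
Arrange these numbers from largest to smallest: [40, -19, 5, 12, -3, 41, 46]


Original list: [40, -19, 5, 12, -3, 41, 46]
Repeatedly take the largest remaining element:
  Remaining [40, -19, 5, 12, -3, 41, 46] -> largest is 46
  Remaining [40, -19, 5, 12, -3, 41] -> largest is 41
  Remaining [40, -19, 5, 12, -3] -> largest is 40
  Remaining [-19, 5, 12, -3] -> largest is 12
  Remaining [-19, 5, -3] -> largest is 5
  Remaining [-19, -3] -> largest is -3
  Remaining [-19] -> largest is -19
Collecting the picks in order gives the descending list.
Final answer: [46, 41, 40, 12, 5, -3, -19]


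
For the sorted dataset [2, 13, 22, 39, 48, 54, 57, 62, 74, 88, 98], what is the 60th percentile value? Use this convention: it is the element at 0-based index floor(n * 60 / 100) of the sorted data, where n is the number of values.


The dataset has n = 11 elements.
Index = floor(11 * 60 / 100) = floor(660 / 100) = floor(6.6) = 6
Counting from index 0 in the sorted data, the element at index 6 is 57.
Final answer: 57


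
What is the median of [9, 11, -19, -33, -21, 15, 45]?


First, sort the list: [-33, -21, -19, 9, 11, 15, 45]
The list has 7 elements (odd count).
The middle index is 3 (0-based), and the element there is 9.
Final answer: 9


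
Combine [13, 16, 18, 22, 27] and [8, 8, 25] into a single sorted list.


List A: [13, 16, 18, 22, 27]
List B: [8, 8, 25]
Repeatedly compare the front elements and take the smaller:
  13 vs 8 -> take 8
  13 vs 8 -> take 8
  13 vs 25 -> take 13
  16 vs 25 -> take 16
  18 vs 25 -> take 18
  22 vs 25 -> take 22
  27 vs 25 -> take 25
  B is exhausted; append the rest of A: [27]
Final answer: [8, 8, 13, 16, 18, 22, 25, 27]


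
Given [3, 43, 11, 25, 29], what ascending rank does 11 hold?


Sort ascending: [3, 11, 25, 29, 43]
Find 11 in the sorted list.
11 is at position 2 (1-indexed).
Final answer: 2


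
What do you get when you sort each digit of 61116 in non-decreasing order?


The number 61116 has digits: 6, 1, 1, 1, 6
Sorted: 1, 1, 1, 6, 6
Joining the sorted digits gives the result.
Final answer: 11166


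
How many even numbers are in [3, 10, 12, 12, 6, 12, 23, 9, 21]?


Check each element:
  3 is odd
  10 is even
  12 is even
  12 is even
  6 is even
  12 is even
  23 is odd
  9 is odd
  21 is odd
Evens: [10, 12, 12, 6, 12]
Count of evens = 5
Final answer: 5


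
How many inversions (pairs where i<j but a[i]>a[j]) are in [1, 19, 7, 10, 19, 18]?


For each element, count the later elements that are smaller than it:
  1 (index 0): smaller elements after it = [] -> 0
  19 (index 1): smaller elements after it = [7, 10, 18] -> 3
  7 (index 2): smaller elements after it = [] -> 0
  10 (index 3): smaller elements after it = [] -> 0
  19 (index 4): smaller elements after it = [18] -> 1
Total inversions = 0 + 3 + 0 + 0 + 1 = 4
Final answer: 4


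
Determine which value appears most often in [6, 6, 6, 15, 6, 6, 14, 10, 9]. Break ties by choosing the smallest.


Count the frequency of each value:
  6 appears 5 time(s)
  9 appears 1 time(s)
  10 appears 1 time(s)
  14 appears 1 time(s)
  15 appears 1 time(s)
Maximum frequency is 5.
Only 6 reaches that frequency, so it is the mode.
Final answer: 6


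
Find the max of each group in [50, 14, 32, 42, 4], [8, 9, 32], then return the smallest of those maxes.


Find max of each group:
  Group 1: [50, 14, 32, 42, 4] -> max = 50
  Group 2: [8, 9, 32] -> max = 32
Maxes: [50, 32]
Minimum of maxes = 32
Final answer: 32


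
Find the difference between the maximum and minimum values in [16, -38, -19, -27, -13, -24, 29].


Maximum value: 29
Minimum value: -38
Range = 29 - (-38) = 67
Final answer: 67


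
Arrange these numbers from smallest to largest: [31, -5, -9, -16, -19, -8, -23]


Original list: [31, -5, -9, -16, -19, -8, -23]
Repeatedly take the smallest remaining element:
  Remaining [31, -5, -9, -16, -19, -8, -23] -> smallest is -23
  Remaining [31, -5, -9, -16, -19, -8] -> smallest is -19
  Remaining [31, -5, -9, -16, -8] -> smallest is -16
  Remaining [31, -5, -9, -8] -> smallest is -9
  Remaining [31, -5, -8] -> smallest is -8
  Remaining [31, -5] -> smallest is -5
  Remaining [31] -> smallest is 31
Collecting the picks in order gives the sorted list.
Final answer: [-23, -19, -16, -9, -8, -5, 31]


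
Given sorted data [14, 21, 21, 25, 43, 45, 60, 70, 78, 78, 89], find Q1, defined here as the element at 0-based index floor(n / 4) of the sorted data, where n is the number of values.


The list has n = 11 elements.
Q1 index = floor(11 / 4) = floor(2.75) = 2
Counting from index 0 in the sorted data, the element at index 2 is 21.
Final answer: 21


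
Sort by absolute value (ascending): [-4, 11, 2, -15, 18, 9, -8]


Compute absolute values:
  |-4| = 4
  |11| = 11
  |2| = 2
  |-15| = 15
  |18| = 18
  |9| = 9
  |-8| = 8
Absolute values in increasing order: 2 < 4 < 8 < 9 < 11 < 15 < 18
Listing the original numbers in that order gives the answer.
Final answer: [2, -4, -8, 9, 11, -15, 18]


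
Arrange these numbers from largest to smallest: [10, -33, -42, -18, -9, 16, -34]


Original list: [10, -33, -42, -18, -9, 16, -34]
Repeatedly take the largest remaining element:
  Remaining [10, -33, -42, -18, -9, 16, -34] -> largest is 16
  Remaining [10, -33, -42, -18, -9, -34] -> largest is 10
  Remaining [-33, -42, -18, -9, -34] -> largest is -9
  Remaining [-33, -42, -18, -34] -> largest is -18
  Remaining [-33, -42, -34] -> largest is -33
  Remaining [-42, -34] -> largest is -34
  Remaining [-42] -> largest is -42
Collecting the picks in order gives the descending list.
Final answer: [16, 10, -9, -18, -33, -34, -42]


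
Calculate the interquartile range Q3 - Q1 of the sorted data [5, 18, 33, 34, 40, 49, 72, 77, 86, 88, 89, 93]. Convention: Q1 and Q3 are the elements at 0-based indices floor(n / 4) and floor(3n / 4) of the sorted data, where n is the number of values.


The data has n = 12 elements.
Q1 index = floor(12 / 4) = floor(3) = 3; Q3 index = floor(3 * 12 / 4) = floor(9) = 9
Q1 = element at index 3 = 34
Q3 = element at index 9 = 88
IQR = 88 - 34 = 54
Final answer: 54


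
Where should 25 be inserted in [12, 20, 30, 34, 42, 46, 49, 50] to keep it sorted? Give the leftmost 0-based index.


List is sorted: [12, 20, 30, 34, 42, 46, 49, 50]
We need the leftmost position where 25 can be inserted, i.e. the first index whose element is >= 25 (or the end of the list if none is).
Binary search with low=0, high=8 (0-based indices):
  low=0, high=8, mid=4: a[4]=42 >= 25, so high = 4
  low=0, high=4, mid=2: a[2]=30 >= 25, so high = 2
  low=0, high=2, mid=1: a[1]=20 < 25, so low = 2
Now low = high = 2, so the insertion index is 2.
Final answer: 2


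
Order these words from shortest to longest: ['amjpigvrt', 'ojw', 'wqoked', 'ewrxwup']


Compute lengths:
  'amjpigvrt' has length 9
  'ojw' has length 3
  'wqoked' has length 6
  'ewrxwup' has length 7
Lengths in increasing order: 3 < 6 < 7 < 9
Listing the words in that order gives the answer.
Final answer: ['ojw', 'wqoked', 'ewrxwup', 'amjpigvrt']


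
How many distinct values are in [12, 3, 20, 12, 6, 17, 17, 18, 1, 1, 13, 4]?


List all unique values:
Distinct values: [1, 3, 4, 6, 12, 13, 17, 18, 20]
Count = 9
Final answer: 9


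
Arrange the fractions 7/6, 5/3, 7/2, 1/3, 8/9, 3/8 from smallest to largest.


Convert to decimal for comparison:
  7/6 = 1.1667
  5/3 = 1.6667
  7/2 = 3.5
  1/3 = 0.3333
  8/9 = 0.8889
  3/8 = 0.375
Decimals in increasing order: 0.3333 < 0.375 < 0.8889 < 1.1667 < 1.6667 < 3.5
Writing each back as its fraction gives the sorted order.
Final answer: 1/3, 3/8, 8/9, 7/6, 5/3, 7/2


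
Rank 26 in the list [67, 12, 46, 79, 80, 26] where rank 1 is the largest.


Sort descending: [80, 79, 67, 46, 26, 12]
Find 26 in the sorted list.
26 is at position 5.
Final answer: 5


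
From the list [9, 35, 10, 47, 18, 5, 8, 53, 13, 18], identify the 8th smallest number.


Sort ascending: [5, 8, 9, 10, 13, 18, 18, 35, 47, 53]
The 8th element (1-indexed) is at index 7.
Value = 35
Final answer: 35


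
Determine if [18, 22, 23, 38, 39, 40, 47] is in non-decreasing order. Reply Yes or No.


Check consecutive pairs:
  18 <= 22? True
  22 <= 23? True
  23 <= 38? True
  38 <= 39? True
  39 <= 40? True
  40 <= 47? True
Every consecutive pair is in order, so the list is non-decreasing.
Final answer: Yes


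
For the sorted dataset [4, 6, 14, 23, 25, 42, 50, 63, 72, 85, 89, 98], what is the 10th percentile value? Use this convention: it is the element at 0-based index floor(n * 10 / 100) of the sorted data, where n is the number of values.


The dataset has n = 12 elements.
Index = floor(12 * 10 / 100) = floor(120 / 100) = floor(1.2) = 1
Counting from index 0 in the sorted data, the element at index 1 is 6.
Final answer: 6


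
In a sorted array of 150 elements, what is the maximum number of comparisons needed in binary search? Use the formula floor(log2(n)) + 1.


Binary search halves the search space each step.
Maximum comparisons = floor(log2(150)) + 1
log2(150) = 7.2288
floor(log2(150)) = 7, so 7 + 1 = 8
Final answer: 8


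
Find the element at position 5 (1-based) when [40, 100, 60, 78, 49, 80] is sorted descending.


Sort descending: [100, 80, 78, 60, 49, 40]
The 5th element (1-indexed) is at index 4.
Value = 49
Final answer: 49


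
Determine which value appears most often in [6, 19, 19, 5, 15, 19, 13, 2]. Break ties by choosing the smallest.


Count the frequency of each value:
  2 appears 1 time(s)
  5 appears 1 time(s)
  6 appears 1 time(s)
  13 appears 1 time(s)
  15 appears 1 time(s)
  19 appears 3 time(s)
Maximum frequency is 3.
Only 19 reaches that frequency, so it is the mode.
Final answer: 19


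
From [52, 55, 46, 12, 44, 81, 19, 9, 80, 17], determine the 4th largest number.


Sort descending: [81, 80, 55, 52, 46, 44, 19, 17, 12, 9]
The 4th element (1-indexed) is at index 3.
Value = 52
Final answer: 52


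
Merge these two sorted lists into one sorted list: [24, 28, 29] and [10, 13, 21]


List A: [24, 28, 29]
List B: [10, 13, 21]
Repeatedly compare the front elements and take the smaller:
  24 vs 10 -> take 10
  24 vs 13 -> take 13
  24 vs 21 -> take 21
  B is exhausted; append the rest of A: [24, 28, 29]
Final answer: [10, 13, 21, 24, 28, 29]


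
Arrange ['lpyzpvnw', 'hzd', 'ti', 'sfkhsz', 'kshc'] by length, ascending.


Compute lengths:
  'lpyzpvnw' has length 8
  'hzd' has length 3
  'ti' has length 2
  'sfkhsz' has length 6
  'kshc' has length 4
Lengths in increasing order: 2 < 3 < 4 < 6 < 8
Listing the words in that order gives the answer.
Final answer: ['ti', 'hzd', 'kshc', 'sfkhsz', 'lpyzpvnw']


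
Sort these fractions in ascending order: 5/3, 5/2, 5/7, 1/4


Convert to decimal for comparison:
  5/3 = 1.6667
  5/2 = 2.5
  5/7 = 0.7143
  1/4 = 0.25
Decimals in increasing order: 0.25 < 0.7143 < 1.6667 < 2.5
Writing each back as its fraction gives the sorted order.
Final answer: 1/4, 5/7, 5/3, 5/2


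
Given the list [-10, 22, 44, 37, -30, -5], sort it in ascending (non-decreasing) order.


Original list: [-10, 22, 44, 37, -30, -5]
Repeatedly take the smallest remaining element:
  Remaining [-10, 22, 44, 37, -30, -5] -> smallest is -30
  Remaining [-10, 22, 44, 37, -5] -> smallest is -10
  Remaining [22, 44, 37, -5] -> smallest is -5
  Remaining [22, 44, 37] -> smallest is 22
  Remaining [44, 37] -> smallest is 37
  Remaining [44] -> smallest is 44
Collecting the picks in order gives the sorted list.
Final answer: [-30, -10, -5, 22, 37, 44]


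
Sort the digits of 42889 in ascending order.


The number 42889 has digits: 4, 2, 8, 8, 9
Sorted: 2, 4, 8, 8, 9
Joining the sorted digits gives the result.
Final answer: 24889


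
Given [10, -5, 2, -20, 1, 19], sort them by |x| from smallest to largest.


Compute absolute values:
  |10| = 10
  |-5| = 5
  |2| = 2
  |-20| = 20
  |1| = 1
  |19| = 19
Absolute values in increasing order: 1 < 2 < 5 < 10 < 19 < 20
Listing the original numbers in that order gives the answer.
Final answer: [1, 2, -5, 10, 19, -20]


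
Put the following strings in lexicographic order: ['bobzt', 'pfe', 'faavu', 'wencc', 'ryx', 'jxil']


Compare strings character by character (the first differing letter decides):
  'bobzt' < 'faavu' since 'b' < 'f' at position 1
  'faavu' < 'jxil' since 'f' < 'j' at position 1
  'jxil' < 'pfe' since 'j' < 'p' at position 1
  'pfe' < 'ryx' since 'p' < 'r' at position 1
  'ryx' < 'wencc' since 'r' < 'w' at position 1
Chaining these comparisons gives the alphabetical order.
Final answer: ['bobzt', 'faavu', 'jxil', 'pfe', 'ryx', 'wencc']


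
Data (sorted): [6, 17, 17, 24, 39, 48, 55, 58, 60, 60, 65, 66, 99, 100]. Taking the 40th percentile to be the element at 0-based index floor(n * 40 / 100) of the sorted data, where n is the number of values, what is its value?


The dataset has n = 14 elements.
Index = floor(14 * 40 / 100) = floor(560 / 100) = floor(5.6) = 5
Counting from index 0 in the sorted data, the element at index 5 is 48.
Final answer: 48


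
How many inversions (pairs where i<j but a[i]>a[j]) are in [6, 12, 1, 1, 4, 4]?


For each element, count the later elements that are smaller than it:
  6 (index 0): smaller elements after it = [1, 1, 4, 4] -> 4
  12 (index 1): smaller elements after it = [1, 1, 4, 4] -> 4
  1 (index 2): smaller elements after it = [] -> 0
  1 (index 3): smaller elements after it = [] -> 0
  4 (index 4): smaller elements after it = [] -> 0
Total inversions = 4 + 4 + 0 + 0 + 0 = 8
Final answer: 8


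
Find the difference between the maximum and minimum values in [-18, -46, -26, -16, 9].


Maximum value: 9
Minimum value: -46
Range = 9 - (-46) = 55
Final answer: 55


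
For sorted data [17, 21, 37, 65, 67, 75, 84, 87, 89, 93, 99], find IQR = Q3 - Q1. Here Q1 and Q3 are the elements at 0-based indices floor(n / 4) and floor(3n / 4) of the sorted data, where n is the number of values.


The data has n = 11 elements.
Q1 index = floor(11 / 4) = floor(2.75) = 2; Q3 index = floor(3 * 11 / 4) = floor(8.25) = 8
Q1 = element at index 2 = 37
Q3 = element at index 8 = 89
IQR = 89 - 37 = 52
Final answer: 52


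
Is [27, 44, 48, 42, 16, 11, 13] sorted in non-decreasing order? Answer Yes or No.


Check consecutive pairs:
  27 <= 44? True
  44 <= 48? True
  48 <= 42? False
  42 <= 16? False
  16 <= 11? False
  11 <= 13? True
3 consecutive pair(s) are out of order, so the list is not sorted.
Final answer: No


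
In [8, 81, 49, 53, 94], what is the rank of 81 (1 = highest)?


Sort descending: [94, 81, 53, 49, 8]
Find 81 in the sorted list.
81 is at position 2.
Final answer: 2


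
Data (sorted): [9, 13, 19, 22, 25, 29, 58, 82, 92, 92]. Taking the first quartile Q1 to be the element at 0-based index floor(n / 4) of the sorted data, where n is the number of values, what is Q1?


The list has n = 10 elements.
Q1 index = floor(10 / 4) = floor(2.5) = 2
Counting from index 0 in the sorted data, the element at index 2 is 19.
Final answer: 19


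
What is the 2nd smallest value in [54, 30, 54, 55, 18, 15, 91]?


Sort ascending: [15, 18, 30, 54, 54, 55, 91]
The 2nd element (1-indexed) is at index 1.
Value = 18
Final answer: 18


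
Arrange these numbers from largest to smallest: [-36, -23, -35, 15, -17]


Original list: [-36, -23, -35, 15, -17]
Repeatedly take the largest remaining element:
  Remaining [-36, -23, -35, 15, -17] -> largest is 15
  Remaining [-36, -23, -35, -17] -> largest is -17
  Remaining [-36, -23, -35] -> largest is -23
  Remaining [-36, -35] -> largest is -35
  Remaining [-36] -> largest is -36
Collecting the picks in order gives the descending list.
Final answer: [15, -17, -23, -35, -36]


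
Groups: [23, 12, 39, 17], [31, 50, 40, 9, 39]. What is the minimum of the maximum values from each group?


Find max of each group:
  Group 1: [23, 12, 39, 17] -> max = 39
  Group 2: [31, 50, 40, 9, 39] -> max = 50
Maxes: [39, 50]
Minimum of maxes = 39
Final answer: 39


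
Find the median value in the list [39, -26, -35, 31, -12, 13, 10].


First, sort the list: [-35, -26, -12, 10, 13, 31, 39]
The list has 7 elements (odd count).
The middle index is 3 (0-based), and the element there is 10.
Final answer: 10


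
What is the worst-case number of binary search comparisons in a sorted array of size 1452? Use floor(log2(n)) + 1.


Binary search halves the search space each step.
Maximum comparisons = floor(log2(1452)) + 1
log2(1452) = 10.5038
floor(log2(1452)) = 10, so 10 + 1 = 11
Final answer: 11


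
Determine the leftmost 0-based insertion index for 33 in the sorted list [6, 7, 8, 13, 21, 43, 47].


List is sorted: [6, 7, 8, 13, 21, 43, 47]
We need the leftmost position where 33 can be inserted, i.e. the first index whose element is >= 33 (or the end of the list if none is).
Binary search with low=0, high=7 (0-based indices):
  low=0, high=7, mid=3: a[3]=13 < 33, so low = 4
  low=4, high=7, mid=5: a[5]=43 >= 33, so high = 5
  low=4, high=5, mid=4: a[4]=21 < 33, so low = 5
Now low = high = 5, so the insertion index is 5.
Final answer: 5


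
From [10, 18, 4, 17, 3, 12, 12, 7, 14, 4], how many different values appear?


List all unique values:
Distinct values: [3, 4, 7, 10, 12, 14, 17, 18]
Count = 8
Final answer: 8


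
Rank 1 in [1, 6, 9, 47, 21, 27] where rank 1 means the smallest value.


Sort ascending: [1, 6, 9, 21, 27, 47]
Find 1 in the sorted list.
1 is at position 1 (1-indexed).
Final answer: 1


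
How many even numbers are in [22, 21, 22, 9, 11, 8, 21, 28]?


Check each element:
  22 is even
  21 is odd
  22 is even
  9 is odd
  11 is odd
  8 is even
  21 is odd
  28 is even
Evens: [22, 22, 8, 28]
Count of evens = 4
Final answer: 4


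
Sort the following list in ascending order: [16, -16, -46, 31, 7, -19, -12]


Original list: [16, -16, -46, 31, 7, -19, -12]
Repeatedly take the smallest remaining element:
  Remaining [16, -16, -46, 31, 7, -19, -12] -> smallest is -46
  Remaining [16, -16, 31, 7, -19, -12] -> smallest is -19
  Remaining [16, -16, 31, 7, -12] -> smallest is -16
  Remaining [16, 31, 7, -12] -> smallest is -12
  Remaining [16, 31, 7] -> smallest is 7
  Remaining [16, 31] -> smallest is 16
  Remaining [31] -> smallest is 31
Collecting the picks in order gives the sorted list.
Final answer: [-46, -19, -16, -12, 7, 16, 31]


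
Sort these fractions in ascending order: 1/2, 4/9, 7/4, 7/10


Convert to decimal for comparison:
  1/2 = 0.5
  4/9 = 0.4444
  7/4 = 1.75
  7/10 = 0.7
Decimals in increasing order: 0.4444 < 0.5 < 0.7 < 1.75
Writing each back as its fraction gives the sorted order.
Final answer: 4/9, 1/2, 7/10, 7/4


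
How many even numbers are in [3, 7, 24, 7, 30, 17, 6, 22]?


Check each element:
  3 is odd
  7 is odd
  24 is even
  7 is odd
  30 is even
  17 is odd
  6 is even
  22 is even
Evens: [24, 30, 6, 22]
Count of evens = 4
Final answer: 4


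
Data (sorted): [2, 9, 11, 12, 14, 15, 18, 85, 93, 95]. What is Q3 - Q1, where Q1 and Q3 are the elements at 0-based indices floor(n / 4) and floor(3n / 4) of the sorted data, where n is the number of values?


The data has n = 10 elements.
Q1 index = floor(10 / 4) = floor(2.5) = 2; Q3 index = floor(3 * 10 / 4) = floor(7.5) = 7
Q1 = element at index 2 = 11
Q3 = element at index 7 = 85
IQR = 85 - 11 = 74
Final answer: 74


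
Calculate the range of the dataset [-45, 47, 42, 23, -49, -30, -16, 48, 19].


Maximum value: 48
Minimum value: -49
Range = 48 - (-49) = 97
Final answer: 97


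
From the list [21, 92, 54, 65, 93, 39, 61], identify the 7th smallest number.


Sort ascending: [21, 39, 54, 61, 65, 92, 93]
The 7th element (1-indexed) is at index 6.
Value = 93
Final answer: 93


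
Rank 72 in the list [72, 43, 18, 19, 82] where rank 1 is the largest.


Sort descending: [82, 72, 43, 19, 18]
Find 72 in the sorted list.
72 is at position 2.
Final answer: 2


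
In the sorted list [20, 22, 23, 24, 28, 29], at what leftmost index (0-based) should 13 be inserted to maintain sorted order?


List is sorted: [20, 22, 23, 24, 28, 29]
We need the leftmost position where 13 can be inserted, i.e. the first index whose element is >= 13 (or the end of the list if none is).
Binary search with low=0, high=6 (0-based indices):
  low=0, high=6, mid=3: a[3]=24 >= 13, so high = 3
  low=0, high=3, mid=1: a[1]=22 >= 13, so high = 1
  low=0, high=1, mid=0: a[0]=20 >= 13, so high = 0
Now low = high = 0, so the insertion index is 0.
Final answer: 0


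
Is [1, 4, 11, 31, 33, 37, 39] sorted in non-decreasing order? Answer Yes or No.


Check consecutive pairs:
  1 <= 4? True
  4 <= 11? True
  11 <= 31? True
  31 <= 33? True
  33 <= 37? True
  37 <= 39? True
Every consecutive pair is in order, so the list is non-decreasing.
Final answer: Yes
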